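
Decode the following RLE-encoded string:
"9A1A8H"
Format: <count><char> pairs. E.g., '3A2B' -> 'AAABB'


Expanding each <count><char> pair:
  9A -> 'AAAAAAAAA'
  1A -> 'A'
  8H -> 'HHHHHHHH'

Decoded = AAAAAAAAAAHHHHHHHH


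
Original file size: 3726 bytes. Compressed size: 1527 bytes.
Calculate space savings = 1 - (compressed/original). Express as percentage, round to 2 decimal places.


ratio = compressed/original = 1527/3726 = 0.409823
savings = 1 - ratio = 1 - 0.409823 = 0.590177
as a percentage: 0.590177 * 100 = 59.02%

Space savings = 1 - 1527/3726 = 59.02%


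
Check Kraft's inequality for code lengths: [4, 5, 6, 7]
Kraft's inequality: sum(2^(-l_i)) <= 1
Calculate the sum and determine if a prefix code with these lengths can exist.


Sum = 2^(-4) + 2^(-5) + 2^(-6) + 2^(-7)
    = 0.0625 + 0.03125 + 0.015625 + 0.0078125
    = 15/128 = 0.1171875
Since 0.1171875 <= 1, Kraft's inequality IS satisfied.
A prefix code with these lengths CAN exist.

Kraft sum = 0.1171875. Satisfied.


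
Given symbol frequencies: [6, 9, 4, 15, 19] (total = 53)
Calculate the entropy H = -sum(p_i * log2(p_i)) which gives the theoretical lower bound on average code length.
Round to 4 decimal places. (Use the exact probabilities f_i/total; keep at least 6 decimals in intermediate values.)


Per-symbol terms -p_i * log2(p_i) with p_i = f_i/53:
  p = 6/53 = 0.113208: log2(p) = -3.142958, -p*log2(p) = 0.355807
  p = 9/53 = 0.169811: log2(p) = -2.557995, -p*log2(p) = 0.434377
  p = 4/53 = 0.075472: log2(p) = -3.727920, -p*log2(p) = 0.281352
  p = 15/53 = 0.283019: log2(p) = -1.821030, -p*log2(p) = 0.515386
  p = 19/53 = 0.358491: log2(p) = -1.479993, -p*log2(p) = 0.530564
H = 0.355807 + 0.434377 + 0.281352 + 0.515386 + 0.530564 = 2.117486

H = 2.1175 bits/symbol


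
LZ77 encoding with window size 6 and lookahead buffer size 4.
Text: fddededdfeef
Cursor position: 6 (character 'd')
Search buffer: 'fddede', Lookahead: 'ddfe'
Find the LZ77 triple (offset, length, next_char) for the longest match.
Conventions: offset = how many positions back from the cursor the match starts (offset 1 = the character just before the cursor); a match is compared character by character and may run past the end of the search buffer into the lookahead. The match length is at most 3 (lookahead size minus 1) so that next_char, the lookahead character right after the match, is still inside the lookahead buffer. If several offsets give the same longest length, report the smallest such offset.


Try each offset into the search buffer:
  offset=1 (pos 5, char 'e'): match length 0
  offset=2 (pos 4, char 'd'): match length 1
  offset=3 (pos 3, char 'e'): match length 0
  offset=4 (pos 2, char 'd'): match length 1
  offset=5 (pos 1, char 'd'): match length 2
  offset=6 (pos 0, char 'f'): match length 0
Longest match has length 2 at offset 5.
next_char = character at position 6 + 2 = 8 -> 'f'

Best match: offset=5, length=2 (matching 'dd' starting at position 1)
LZ77 triple: (5, 2, 'f')


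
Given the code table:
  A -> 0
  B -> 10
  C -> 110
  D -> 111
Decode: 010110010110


Decoding:
0 -> A
10 -> B
110 -> C
0 -> A
10 -> B
110 -> C


Result: ABCABC


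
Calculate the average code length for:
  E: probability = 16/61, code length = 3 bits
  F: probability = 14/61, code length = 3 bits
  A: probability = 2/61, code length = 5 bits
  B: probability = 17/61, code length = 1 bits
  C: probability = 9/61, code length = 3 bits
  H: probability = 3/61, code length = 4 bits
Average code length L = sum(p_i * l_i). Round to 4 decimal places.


Weighted contributions p_i * l_i:
  E: (16/61) * 3 = 48/61
  F: (14/61) * 3 = 42/61
  A: (2/61) * 5 = 10/61
  B: (17/61) * 1 = 17/61
  C: (9/61) * 3 = 27/61
  H: (3/61) * 4 = 12/61
Sum = (48 + 42 + 10 + 17 + 27 + 12)/61 = 156/61

L = 156/61 = 2.5574 bits/symbol


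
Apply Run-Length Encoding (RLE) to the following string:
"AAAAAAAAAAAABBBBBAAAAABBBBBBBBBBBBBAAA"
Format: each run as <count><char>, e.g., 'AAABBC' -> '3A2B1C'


Scanning runs left to right:
  i=0: run of 'A' x 12 -> '12A'
  i=12: run of 'B' x 5 -> '5B'
  i=17: run of 'A' x 5 -> '5A'
  i=22: run of 'B' x 13 -> '13B'
  i=35: run of 'A' x 3 -> '3A'

RLE = 12A5B5A13B3A


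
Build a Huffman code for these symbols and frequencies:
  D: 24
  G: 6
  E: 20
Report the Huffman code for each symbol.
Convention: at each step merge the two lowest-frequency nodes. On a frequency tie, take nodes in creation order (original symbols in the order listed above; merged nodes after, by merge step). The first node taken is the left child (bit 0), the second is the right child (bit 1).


Huffman tree construction:
Step 1: Merge G(6) + E(20) = 26
Step 2: Merge D(24) + (G+E)(26) = 50
Read each symbol's code off the tree from the root (left child = 0, right child = 1).

Codes:
  D: 0 (length 1)
  G: 10 (length 2)
  E: 11 (length 2)
Average code length: 76/50 = 1.5200 bits/symbol


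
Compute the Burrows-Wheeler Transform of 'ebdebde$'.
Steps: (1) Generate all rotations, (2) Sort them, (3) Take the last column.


Rotations (sorted):
  0: $ebdebde -> last char: e
  1: bde$ebde -> last char: e
  2: bdebde$e -> last char: e
  3: de$ebdeb -> last char: b
  4: debde$eb -> last char: b
  5: e$ebdebd -> last char: d
  6: ebde$ebd -> last char: d
  7: ebdebde$ -> last char: $


BWT = eeebbdd$


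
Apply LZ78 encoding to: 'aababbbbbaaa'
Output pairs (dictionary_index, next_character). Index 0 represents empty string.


LZ78 encoding steps:
Dictionary: {0: ''}
Step 1: w='' (idx 0), next='a' -> output (0, 'a'), add 'a' as idx 1
Step 2: w='a' (idx 1), next='b' -> output (1, 'b'), add 'ab' as idx 2
Step 3: w='ab' (idx 2), next='b' -> output (2, 'b'), add 'abb' as idx 3
Step 4: w='' (idx 0), next='b' -> output (0, 'b'), add 'b' as idx 4
Step 5: w='b' (idx 4), next='b' -> output (4, 'b'), add 'bb' as idx 5
Step 6: w='a' (idx 1), next='a' -> output (1, 'a'), add 'aa' as idx 6
Step 7: w='a' (idx 1), end of input -> output (1, '')


Encoded: [(0, 'a'), (1, 'b'), (2, 'b'), (0, 'b'), (4, 'b'), (1, 'a'), (1, '')]


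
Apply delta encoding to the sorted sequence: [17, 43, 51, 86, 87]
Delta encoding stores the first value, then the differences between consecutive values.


First value: 17
Deltas:
  43 - 17 = 26
  51 - 43 = 8
  86 - 51 = 35
  87 - 86 = 1


Delta encoded: [17, 26, 8, 35, 1]


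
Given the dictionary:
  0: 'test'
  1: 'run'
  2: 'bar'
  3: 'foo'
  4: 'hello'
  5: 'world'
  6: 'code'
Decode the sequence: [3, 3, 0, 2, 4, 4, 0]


Look up each index in the dictionary:
  3 -> 'foo'
  3 -> 'foo'
  0 -> 'test'
  2 -> 'bar'
  4 -> 'hello'
  4 -> 'hello'
  0 -> 'test'

Decoded: "foo foo test bar hello hello test"


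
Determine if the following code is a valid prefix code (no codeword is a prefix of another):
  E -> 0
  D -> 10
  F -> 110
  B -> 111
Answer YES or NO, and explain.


Checking each pair (does one codeword prefix another?):
  E='0' vs D='10': no prefix
  E='0' vs F='110': no prefix
  E='0' vs B='111': no prefix
  D='10' vs E='0': no prefix
  D='10' vs F='110': no prefix
  D='10' vs B='111': no prefix
  F='110' vs E='0': no prefix
  F='110' vs D='10': no prefix
  F='110' vs B='111': no prefix
  B='111' vs E='0': no prefix
  B='111' vs D='10': no prefix
  B='111' vs F='110': no prefix
No violation found over all pairs.

YES -- this is a valid prefix code. No codeword is a prefix of any other codeword.


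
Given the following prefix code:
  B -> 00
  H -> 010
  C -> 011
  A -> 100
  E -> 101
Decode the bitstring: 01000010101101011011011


Decoding step by step:
Bits 010 -> H
Bits 00 -> B
Bits 010 -> H
Bits 101 -> E
Bits 101 -> E
Bits 011 -> C
Bits 011 -> C
Bits 011 -> C


Decoded message: HBHEECCC


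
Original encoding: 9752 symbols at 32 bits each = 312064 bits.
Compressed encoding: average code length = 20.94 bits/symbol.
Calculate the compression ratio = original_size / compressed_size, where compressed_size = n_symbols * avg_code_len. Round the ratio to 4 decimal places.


original_size = n_symbols * orig_bits = 9752 * 32 = 312064 bits
compressed_size = n_symbols * avg_code_len = 9752 * 20.94 = 204206.88 bits
ratio = original_size / compressed_size = 312064 / 204206.88 = 1.5282

Compression ratio = 1.5282


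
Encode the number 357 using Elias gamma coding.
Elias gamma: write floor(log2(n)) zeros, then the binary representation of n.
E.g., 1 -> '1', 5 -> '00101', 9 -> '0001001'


num_bits = floor(log2(357)) + 1 = 9
leading_zeros = num_bits - 1 = 8
binary(357) = 101100101

Elias gamma(357) = '00000000' + '101100101' = 00000000101100101 (17 bits)


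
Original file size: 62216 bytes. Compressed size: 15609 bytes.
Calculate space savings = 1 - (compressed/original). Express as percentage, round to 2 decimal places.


ratio = compressed/original = 15609/62216 = 0.250884
savings = 1 - ratio = 1 - 0.250884 = 0.749116
as a percentage: 0.749116 * 100 = 74.91%

Space savings = 1 - 15609/62216 = 74.91%


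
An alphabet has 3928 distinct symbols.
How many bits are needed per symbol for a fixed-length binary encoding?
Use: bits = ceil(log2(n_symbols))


log2(3928) = 11.9396
Bracket: 2^11 = 2048 < 3928 <= 2^12 = 4096
So ceil(log2(3928)) = 12

bits = ceil(log2(3928)) = ceil(11.9396) = 12 bits


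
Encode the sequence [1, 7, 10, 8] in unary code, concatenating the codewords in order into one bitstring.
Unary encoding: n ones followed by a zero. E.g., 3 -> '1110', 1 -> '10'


Encode each number as n ones followed by a terminating 0:
  1 -> 10 (2 bits)
  7 -> 11111110 (8 bits)
  10 -> 11111111110 (11 bits)
  8 -> 111111110 (9 bits)
Total length = 2 + 8 + 11 + 9 = 30 bits.

Unary([1, 7, 10, 8]) = 101111111011111111110111111110 (30 bits)


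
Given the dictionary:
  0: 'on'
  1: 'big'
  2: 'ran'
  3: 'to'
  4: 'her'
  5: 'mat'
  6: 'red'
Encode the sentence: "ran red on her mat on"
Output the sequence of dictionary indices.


Look up each word in the dictionary:
  'ran' -> 2
  'red' -> 6
  'on' -> 0
  'her' -> 4
  'mat' -> 5
  'on' -> 0

Encoded: [2, 6, 0, 4, 5, 0]


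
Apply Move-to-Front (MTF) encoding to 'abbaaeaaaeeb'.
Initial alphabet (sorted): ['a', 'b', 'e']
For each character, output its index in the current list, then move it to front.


MTF encoding:
'a': index 0 in ['a', 'b', 'e'] -> ['a', 'b', 'e']
'b': index 1 in ['a', 'b', 'e'] -> ['b', 'a', 'e']
'b': index 0 in ['b', 'a', 'e'] -> ['b', 'a', 'e']
'a': index 1 in ['b', 'a', 'e'] -> ['a', 'b', 'e']
'a': index 0 in ['a', 'b', 'e'] -> ['a', 'b', 'e']
'e': index 2 in ['a', 'b', 'e'] -> ['e', 'a', 'b']
'a': index 1 in ['e', 'a', 'b'] -> ['a', 'e', 'b']
'a': index 0 in ['a', 'e', 'b'] -> ['a', 'e', 'b']
'a': index 0 in ['a', 'e', 'b'] -> ['a', 'e', 'b']
'e': index 1 in ['a', 'e', 'b'] -> ['e', 'a', 'b']
'e': index 0 in ['e', 'a', 'b'] -> ['e', 'a', 'b']
'b': index 2 in ['e', 'a', 'b'] -> ['b', 'e', 'a']


Output: [0, 1, 0, 1, 0, 2, 1, 0, 0, 1, 0, 2]


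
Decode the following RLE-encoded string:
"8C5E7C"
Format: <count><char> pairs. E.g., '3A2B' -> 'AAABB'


Expanding each <count><char> pair:
  8C -> 'CCCCCCCC'
  5E -> 'EEEEE'
  7C -> 'CCCCCCC'

Decoded = CCCCCCCCEEEEECCCCCCC


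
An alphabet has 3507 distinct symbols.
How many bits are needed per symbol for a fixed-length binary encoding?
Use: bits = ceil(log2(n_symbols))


log2(3507) = 11.776
Bracket: 2^11 = 2048 < 3507 <= 2^12 = 4096
So ceil(log2(3507)) = 12

bits = ceil(log2(3507)) = ceil(11.776) = 12 bits


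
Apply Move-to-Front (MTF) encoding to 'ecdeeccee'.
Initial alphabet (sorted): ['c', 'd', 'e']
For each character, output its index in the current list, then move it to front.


MTF encoding:
'e': index 2 in ['c', 'd', 'e'] -> ['e', 'c', 'd']
'c': index 1 in ['e', 'c', 'd'] -> ['c', 'e', 'd']
'd': index 2 in ['c', 'e', 'd'] -> ['d', 'c', 'e']
'e': index 2 in ['d', 'c', 'e'] -> ['e', 'd', 'c']
'e': index 0 in ['e', 'd', 'c'] -> ['e', 'd', 'c']
'c': index 2 in ['e', 'd', 'c'] -> ['c', 'e', 'd']
'c': index 0 in ['c', 'e', 'd'] -> ['c', 'e', 'd']
'e': index 1 in ['c', 'e', 'd'] -> ['e', 'c', 'd']
'e': index 0 in ['e', 'c', 'd'] -> ['e', 'c', 'd']


Output: [2, 1, 2, 2, 0, 2, 0, 1, 0]


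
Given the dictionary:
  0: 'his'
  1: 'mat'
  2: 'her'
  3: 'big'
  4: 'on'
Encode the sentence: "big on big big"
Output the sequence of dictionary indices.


Look up each word in the dictionary:
  'big' -> 3
  'on' -> 4
  'big' -> 3
  'big' -> 3

Encoded: [3, 4, 3, 3]


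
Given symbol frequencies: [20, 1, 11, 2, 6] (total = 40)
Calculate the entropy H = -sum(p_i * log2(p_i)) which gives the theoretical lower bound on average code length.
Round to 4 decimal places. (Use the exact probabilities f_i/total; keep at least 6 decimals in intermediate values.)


Per-symbol terms -p_i * log2(p_i) with p_i = f_i/40:
  p = 20/40 = 0.500000: log2(p) = -1.000000, -p*log2(p) = 0.500000
  p = 1/40 = 0.025000: log2(p) = -5.321928, -p*log2(p) = 0.133048
  p = 11/40 = 0.275000: log2(p) = -1.862496, -p*log2(p) = 0.512187
  p = 2/40 = 0.050000: log2(p) = -4.321928, -p*log2(p) = 0.216096
  p = 6/40 = 0.150000: log2(p) = -2.736966, -p*log2(p) = 0.410545
H = 0.500000 + 0.133048 + 0.512187 + 0.216096 + 0.410545 = 1.771876

H = 1.7719 bits/symbol


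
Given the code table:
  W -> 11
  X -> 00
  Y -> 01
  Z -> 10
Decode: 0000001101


Decoding:
00 -> X
00 -> X
00 -> X
11 -> W
01 -> Y


Result: XXXWY


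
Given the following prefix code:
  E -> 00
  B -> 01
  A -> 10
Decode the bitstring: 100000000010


Decoding step by step:
Bits 10 -> A
Bits 00 -> E
Bits 00 -> E
Bits 00 -> E
Bits 00 -> E
Bits 10 -> A


Decoded message: AEEEEA


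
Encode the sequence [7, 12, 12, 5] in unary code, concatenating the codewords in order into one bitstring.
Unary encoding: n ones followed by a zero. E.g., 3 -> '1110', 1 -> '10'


Encode each number as n ones followed by a terminating 0:
  7 -> 11111110 (8 bits)
  12 -> 1111111111110 (13 bits)
  12 -> 1111111111110 (13 bits)
  5 -> 111110 (6 bits)
Total length = 8 + 13 + 13 + 6 = 40 bits.

Unary([7, 12, 12, 5]) = 1111111011111111111101111111111110111110 (40 bits)


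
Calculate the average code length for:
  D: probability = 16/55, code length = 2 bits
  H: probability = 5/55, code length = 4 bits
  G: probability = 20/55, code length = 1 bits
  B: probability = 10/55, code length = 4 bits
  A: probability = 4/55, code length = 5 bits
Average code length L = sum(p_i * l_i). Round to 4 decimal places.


Weighted contributions p_i * l_i:
  D: (16/55) * 2 = 32/55
  H: (5/55) * 4 = 20/55
  G: (20/55) * 1 = 20/55
  B: (10/55) * 4 = 40/55
  A: (4/55) * 5 = 20/55
Sum = (32 + 20 + 20 + 40 + 20)/55 = 132/55

L = 132/55 = 2.4000 bits/symbol


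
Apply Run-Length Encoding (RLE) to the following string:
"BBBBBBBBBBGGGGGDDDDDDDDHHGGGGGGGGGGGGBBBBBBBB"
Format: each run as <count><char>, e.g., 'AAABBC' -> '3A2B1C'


Scanning runs left to right:
  i=0: run of 'B' x 10 -> '10B'
  i=10: run of 'G' x 5 -> '5G'
  i=15: run of 'D' x 8 -> '8D'
  i=23: run of 'H' x 2 -> '2H'
  i=25: run of 'G' x 12 -> '12G'
  i=37: run of 'B' x 8 -> '8B'

RLE = 10B5G8D2H12G8B


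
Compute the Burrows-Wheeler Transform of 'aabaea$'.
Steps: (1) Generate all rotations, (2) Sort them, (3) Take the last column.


Rotations (sorted):
  0: $aabaea -> last char: a
  1: a$aabae -> last char: e
  2: aabaea$ -> last char: $
  3: abaea$a -> last char: a
  4: aea$aab -> last char: b
  5: baea$aa -> last char: a
  6: ea$aaba -> last char: a


BWT = ae$abaa


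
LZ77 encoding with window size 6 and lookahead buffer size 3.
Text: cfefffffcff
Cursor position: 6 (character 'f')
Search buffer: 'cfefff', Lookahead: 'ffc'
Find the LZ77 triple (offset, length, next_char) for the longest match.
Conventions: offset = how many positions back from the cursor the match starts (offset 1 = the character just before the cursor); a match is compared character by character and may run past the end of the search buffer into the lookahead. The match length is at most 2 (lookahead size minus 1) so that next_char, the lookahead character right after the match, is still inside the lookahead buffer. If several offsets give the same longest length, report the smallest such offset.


Try each offset into the search buffer:
  offset=1 (pos 5, char 'f'): match length 2
  offset=2 (pos 4, char 'f'): match length 2
  offset=3 (pos 3, char 'f'): match length 2
  offset=4 (pos 2, char 'e'): match length 0
  offset=5 (pos 1, char 'f'): match length 1
  offset=6 (pos 0, char 'c'): match length 0
Longest match has length 2, found at offsets 1, 2, 3; take the smallest, offset 1.
next_char = character at position 6 + 2 = 8 -> 'c'

Best match: offset=1, length=2 (matching 'ff' starting at position 5)
LZ77 triple: (1, 2, 'c')


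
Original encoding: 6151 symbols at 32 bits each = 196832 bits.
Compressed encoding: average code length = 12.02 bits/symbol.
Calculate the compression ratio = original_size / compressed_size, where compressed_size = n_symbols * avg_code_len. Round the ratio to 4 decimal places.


original_size = n_symbols * orig_bits = 6151 * 32 = 196832 bits
compressed_size = n_symbols * avg_code_len = 6151 * 12.02 = 73935.02 bits
ratio = original_size / compressed_size = 196832 / 73935.02 = 2.6622

Compression ratio = 2.6622


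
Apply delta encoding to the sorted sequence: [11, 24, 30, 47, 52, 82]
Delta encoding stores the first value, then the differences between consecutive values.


First value: 11
Deltas:
  24 - 11 = 13
  30 - 24 = 6
  47 - 30 = 17
  52 - 47 = 5
  82 - 52 = 30


Delta encoded: [11, 13, 6, 17, 5, 30]


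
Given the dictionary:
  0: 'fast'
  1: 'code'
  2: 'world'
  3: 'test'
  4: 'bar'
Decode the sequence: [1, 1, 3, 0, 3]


Look up each index in the dictionary:
  1 -> 'code'
  1 -> 'code'
  3 -> 'test'
  0 -> 'fast'
  3 -> 'test'

Decoded: "code code test fast test"


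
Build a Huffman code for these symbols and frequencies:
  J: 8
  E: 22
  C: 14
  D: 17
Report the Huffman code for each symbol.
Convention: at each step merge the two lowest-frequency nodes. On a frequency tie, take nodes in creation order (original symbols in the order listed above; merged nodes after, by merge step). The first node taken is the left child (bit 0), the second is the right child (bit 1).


Huffman tree construction:
Step 1: Merge J(8) + C(14) = 22
Step 2: Merge D(17) + E(22) = 39
Step 3: Merge (J+C)(22) + (D+E)(39) = 61
Read each symbol's code off the tree from the root (left child = 0, right child = 1).

Codes:
  J: 00 (length 2)
  E: 11 (length 2)
  C: 01 (length 2)
  D: 10 (length 2)
Average code length: 122/61 = 2.0000 bits/symbol


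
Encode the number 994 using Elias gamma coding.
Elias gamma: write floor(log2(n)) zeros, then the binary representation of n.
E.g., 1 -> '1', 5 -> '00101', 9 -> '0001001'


num_bits = floor(log2(994)) + 1 = 10
leading_zeros = num_bits - 1 = 9
binary(994) = 1111100010

Elias gamma(994) = '000000000' + '1111100010' = 0000000001111100010 (19 bits)


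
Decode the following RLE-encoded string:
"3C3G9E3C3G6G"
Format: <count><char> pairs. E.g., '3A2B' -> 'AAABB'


Expanding each <count><char> pair:
  3C -> 'CCC'
  3G -> 'GGG'
  9E -> 'EEEEEEEEE'
  3C -> 'CCC'
  3G -> 'GGG'
  6G -> 'GGGGGG'

Decoded = CCCGGGEEEEEEEEECCCGGGGGGGGG


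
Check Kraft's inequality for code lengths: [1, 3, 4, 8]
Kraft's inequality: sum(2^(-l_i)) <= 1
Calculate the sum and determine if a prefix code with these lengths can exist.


Sum = 2^(-1) + 2^(-3) + 2^(-4) + 2^(-8)
    = 0.5 + 0.125 + 0.0625 + 0.00390625
    = 177/256 = 0.69140625
Since 0.69140625 <= 1, Kraft's inequality IS satisfied.
A prefix code with these lengths CAN exist.

Kraft sum = 0.69140625. Satisfied.


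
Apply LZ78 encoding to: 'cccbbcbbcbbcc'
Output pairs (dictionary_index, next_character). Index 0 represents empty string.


LZ78 encoding steps:
Dictionary: {0: ''}
Step 1: w='' (idx 0), next='c' -> output (0, 'c'), add 'c' as idx 1
Step 2: w='c' (idx 1), next='c' -> output (1, 'c'), add 'cc' as idx 2
Step 3: w='' (idx 0), next='b' -> output (0, 'b'), add 'b' as idx 3
Step 4: w='b' (idx 3), next='c' -> output (3, 'c'), add 'bc' as idx 4
Step 5: w='b' (idx 3), next='b' -> output (3, 'b'), add 'bb' as idx 5
Step 6: w='c' (idx 1), next='b' -> output (1, 'b'), add 'cb' as idx 6
Step 7: w='bc' (idx 4), next='c' -> output (4, 'c'), add 'bcc' as idx 7


Encoded: [(0, 'c'), (1, 'c'), (0, 'b'), (3, 'c'), (3, 'b'), (1, 'b'), (4, 'c')]


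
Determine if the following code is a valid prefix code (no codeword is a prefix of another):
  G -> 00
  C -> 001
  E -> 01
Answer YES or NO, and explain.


Checking each pair (does one codeword prefix another?):
  G='00' vs C='001': prefix -- VIOLATION

NO -- this is NOT a valid prefix code. G (00) is a prefix of C (001).


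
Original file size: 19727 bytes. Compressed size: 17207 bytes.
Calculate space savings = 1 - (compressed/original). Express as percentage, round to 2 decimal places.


ratio = compressed/original = 17207/19727 = 0.872256
savings = 1 - ratio = 1 - 0.872256 = 0.127744
as a percentage: 0.127744 * 100 = 12.77%

Space savings = 1 - 17207/19727 = 12.77%


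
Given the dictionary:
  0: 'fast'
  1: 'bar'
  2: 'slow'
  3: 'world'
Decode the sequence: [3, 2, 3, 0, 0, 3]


Look up each index in the dictionary:
  3 -> 'world'
  2 -> 'slow'
  3 -> 'world'
  0 -> 'fast'
  0 -> 'fast'
  3 -> 'world'

Decoded: "world slow world fast fast world"


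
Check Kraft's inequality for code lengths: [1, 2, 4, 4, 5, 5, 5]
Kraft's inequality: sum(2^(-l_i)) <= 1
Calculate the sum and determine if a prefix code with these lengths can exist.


Sum = 2^(-1) + 2^(-2) + 2^(-4) + 2^(-4) + 2^(-5) + 2^(-5) + 2^(-5)
    = 0.5 + 0.25 + 0.0625 + 0.0625 + 0.03125 + 0.03125 + 0.03125
    = 31/32 = 0.96875
Since 0.96875 <= 1, Kraft's inequality IS satisfied.
A prefix code with these lengths CAN exist.

Kraft sum = 0.96875. Satisfied.


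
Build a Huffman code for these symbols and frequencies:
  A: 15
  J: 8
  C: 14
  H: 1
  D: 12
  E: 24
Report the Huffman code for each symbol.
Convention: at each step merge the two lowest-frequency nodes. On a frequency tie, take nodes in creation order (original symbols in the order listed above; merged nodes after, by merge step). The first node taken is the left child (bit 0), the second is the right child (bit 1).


Huffman tree construction:
Step 1: Merge H(1) + J(8) = 9
Step 2: Merge (H+J)(9) + D(12) = 21
Step 3: Merge C(14) + A(15) = 29
Step 4: Merge ((H+J)+D)(21) + E(24) = 45
Step 5: Merge (C+A)(29) + (((H+J)+D)+E)(45) = 74
Read each symbol's code off the tree from the root (left child = 0, right child = 1).

Codes:
  A: 01 (length 2)
  J: 1001 (length 4)
  C: 00 (length 2)
  H: 1000 (length 4)
  D: 101 (length 3)
  E: 11 (length 2)
Average code length: 178/74 = 2.4054 bits/symbol


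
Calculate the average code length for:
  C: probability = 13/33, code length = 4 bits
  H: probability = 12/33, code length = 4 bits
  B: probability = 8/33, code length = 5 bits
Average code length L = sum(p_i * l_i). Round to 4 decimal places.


Weighted contributions p_i * l_i:
  C: (13/33) * 4 = 52/33
  H: (12/33) * 4 = 48/33
  B: (8/33) * 5 = 40/33
Sum = (52 + 48 + 40)/33 = 140/33

L = 140/33 = 4.2424 bits/symbol


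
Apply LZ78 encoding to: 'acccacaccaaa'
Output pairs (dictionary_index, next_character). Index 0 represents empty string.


LZ78 encoding steps:
Dictionary: {0: ''}
Step 1: w='' (idx 0), next='a' -> output (0, 'a'), add 'a' as idx 1
Step 2: w='' (idx 0), next='c' -> output (0, 'c'), add 'c' as idx 2
Step 3: w='c' (idx 2), next='c' -> output (2, 'c'), add 'cc' as idx 3
Step 4: w='a' (idx 1), next='c' -> output (1, 'c'), add 'ac' as idx 4
Step 5: w='ac' (idx 4), next='c' -> output (4, 'c'), add 'acc' as idx 5
Step 6: w='a' (idx 1), next='a' -> output (1, 'a'), add 'aa' as idx 6
Step 7: w='a' (idx 1), end of input -> output (1, '')


Encoded: [(0, 'a'), (0, 'c'), (2, 'c'), (1, 'c'), (4, 'c'), (1, 'a'), (1, '')]


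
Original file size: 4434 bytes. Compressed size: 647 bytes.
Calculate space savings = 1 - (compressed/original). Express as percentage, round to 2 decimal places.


ratio = compressed/original = 647/4434 = 0.145918
savings = 1 - ratio = 1 - 0.145918 = 0.854082
as a percentage: 0.854082 * 100 = 85.41%

Space savings = 1 - 647/4434 = 85.41%


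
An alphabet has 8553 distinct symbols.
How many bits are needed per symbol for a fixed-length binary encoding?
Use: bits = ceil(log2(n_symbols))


log2(8553) = 13.0622
Bracket: 2^13 = 8192 < 8553 <= 2^14 = 16384
So ceil(log2(8553)) = 14

bits = ceil(log2(8553)) = ceil(13.0622) = 14 bits


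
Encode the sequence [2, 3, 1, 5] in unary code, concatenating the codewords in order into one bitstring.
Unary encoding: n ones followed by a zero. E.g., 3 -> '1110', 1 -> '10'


Encode each number as n ones followed by a terminating 0:
  2 -> 110 (3 bits)
  3 -> 1110 (4 bits)
  1 -> 10 (2 bits)
  5 -> 111110 (6 bits)
Total length = 3 + 4 + 2 + 6 = 15 bits.

Unary([2, 3, 1, 5]) = 110111010111110 (15 bits)


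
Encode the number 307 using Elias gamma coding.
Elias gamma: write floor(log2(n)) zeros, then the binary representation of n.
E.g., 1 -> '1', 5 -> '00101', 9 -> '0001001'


num_bits = floor(log2(307)) + 1 = 9
leading_zeros = num_bits - 1 = 8
binary(307) = 100110011

Elias gamma(307) = '00000000' + '100110011' = 00000000100110011 (17 bits)


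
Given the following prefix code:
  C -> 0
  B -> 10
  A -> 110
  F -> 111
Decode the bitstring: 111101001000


Decoding step by step:
Bits 111 -> F
Bits 10 -> B
Bits 10 -> B
Bits 0 -> C
Bits 10 -> B
Bits 0 -> C
Bits 0 -> C


Decoded message: FBBCBCC


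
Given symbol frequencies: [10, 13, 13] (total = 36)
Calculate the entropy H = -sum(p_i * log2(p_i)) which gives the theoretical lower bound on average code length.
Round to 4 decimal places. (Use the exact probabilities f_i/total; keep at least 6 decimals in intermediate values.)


Per-symbol terms -p_i * log2(p_i) with p_i = f_i/36:
  p = 10/36 = 0.277778: log2(p) = -1.847997, -p*log2(p) = 0.513332
  p = 13/36 = 0.361111: log2(p) = -1.469485, -p*log2(p) = 0.530647
  p = 13/36 = 0.361111: log2(p) = -1.469485, -p*log2(p) = 0.530647
H = 0.513332 + 0.530647 + 0.530647 = 1.574626

H = 1.5746 bits/symbol


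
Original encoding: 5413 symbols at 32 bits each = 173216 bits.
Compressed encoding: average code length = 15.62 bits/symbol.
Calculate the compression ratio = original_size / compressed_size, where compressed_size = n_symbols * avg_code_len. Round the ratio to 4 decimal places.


original_size = n_symbols * orig_bits = 5413 * 32 = 173216 bits
compressed_size = n_symbols * avg_code_len = 5413 * 15.62 = 84551.06 bits
ratio = original_size / compressed_size = 173216 / 84551.06 = 2.0487

Compression ratio = 2.0487


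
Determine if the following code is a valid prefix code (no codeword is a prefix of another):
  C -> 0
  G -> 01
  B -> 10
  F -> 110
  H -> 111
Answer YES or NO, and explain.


Checking each pair (does one codeword prefix another?):
  C='0' vs G='01': prefix -- VIOLATION

NO -- this is NOT a valid prefix code. C (0) is a prefix of G (01).


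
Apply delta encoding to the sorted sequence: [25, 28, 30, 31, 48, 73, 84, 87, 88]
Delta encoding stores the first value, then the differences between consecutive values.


First value: 25
Deltas:
  28 - 25 = 3
  30 - 28 = 2
  31 - 30 = 1
  48 - 31 = 17
  73 - 48 = 25
  84 - 73 = 11
  87 - 84 = 3
  88 - 87 = 1


Delta encoded: [25, 3, 2, 1, 17, 25, 11, 3, 1]


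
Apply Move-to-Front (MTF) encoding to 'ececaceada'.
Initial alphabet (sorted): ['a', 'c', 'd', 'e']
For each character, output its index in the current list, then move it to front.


MTF encoding:
'e': index 3 in ['a', 'c', 'd', 'e'] -> ['e', 'a', 'c', 'd']
'c': index 2 in ['e', 'a', 'c', 'd'] -> ['c', 'e', 'a', 'd']
'e': index 1 in ['c', 'e', 'a', 'd'] -> ['e', 'c', 'a', 'd']
'c': index 1 in ['e', 'c', 'a', 'd'] -> ['c', 'e', 'a', 'd']
'a': index 2 in ['c', 'e', 'a', 'd'] -> ['a', 'c', 'e', 'd']
'c': index 1 in ['a', 'c', 'e', 'd'] -> ['c', 'a', 'e', 'd']
'e': index 2 in ['c', 'a', 'e', 'd'] -> ['e', 'c', 'a', 'd']
'a': index 2 in ['e', 'c', 'a', 'd'] -> ['a', 'e', 'c', 'd']
'd': index 3 in ['a', 'e', 'c', 'd'] -> ['d', 'a', 'e', 'c']
'a': index 1 in ['d', 'a', 'e', 'c'] -> ['a', 'd', 'e', 'c']


Output: [3, 2, 1, 1, 2, 1, 2, 2, 3, 1]


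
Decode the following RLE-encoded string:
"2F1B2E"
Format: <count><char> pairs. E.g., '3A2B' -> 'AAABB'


Expanding each <count><char> pair:
  2F -> 'FF'
  1B -> 'B'
  2E -> 'EE'

Decoded = FFBEE


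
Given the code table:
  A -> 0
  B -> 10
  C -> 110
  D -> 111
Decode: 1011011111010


Decoding:
10 -> B
110 -> C
111 -> D
110 -> C
10 -> B


Result: BCDCB


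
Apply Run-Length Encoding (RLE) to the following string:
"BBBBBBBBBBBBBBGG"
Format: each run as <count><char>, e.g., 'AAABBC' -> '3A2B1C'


Scanning runs left to right:
  i=0: run of 'B' x 14 -> '14B'
  i=14: run of 'G' x 2 -> '2G'

RLE = 14B2G


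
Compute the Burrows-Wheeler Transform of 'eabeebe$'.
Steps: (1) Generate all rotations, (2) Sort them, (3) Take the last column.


Rotations (sorted):
  0: $eabeebe -> last char: e
  1: abeebe$e -> last char: e
  2: be$eabee -> last char: e
  3: beebe$ea -> last char: a
  4: e$eabeeb -> last char: b
  5: eabeebe$ -> last char: $
  6: ebe$eabe -> last char: e
  7: eebe$eab -> last char: b


BWT = eeeab$eb


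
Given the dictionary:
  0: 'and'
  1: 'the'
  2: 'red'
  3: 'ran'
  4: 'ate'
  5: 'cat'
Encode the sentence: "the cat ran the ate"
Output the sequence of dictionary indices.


Look up each word in the dictionary:
  'the' -> 1
  'cat' -> 5
  'ran' -> 3
  'the' -> 1
  'ate' -> 4

Encoded: [1, 5, 3, 1, 4]


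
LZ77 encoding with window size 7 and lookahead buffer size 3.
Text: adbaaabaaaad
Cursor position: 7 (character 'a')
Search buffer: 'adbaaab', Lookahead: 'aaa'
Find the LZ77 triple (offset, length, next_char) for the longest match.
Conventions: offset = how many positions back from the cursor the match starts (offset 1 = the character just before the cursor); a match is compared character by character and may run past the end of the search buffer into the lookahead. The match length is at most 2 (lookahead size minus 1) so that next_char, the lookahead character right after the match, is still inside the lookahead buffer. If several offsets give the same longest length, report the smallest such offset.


Try each offset into the search buffer:
  offset=1 (pos 6, char 'b'): match length 0
  offset=2 (pos 5, char 'a'): match length 1
  offset=3 (pos 4, char 'a'): match length 2
  offset=4 (pos 3, char 'a'): match length 2
  offset=5 (pos 2, char 'b'): match length 0
  offset=6 (pos 1, char 'd'): match length 0
  offset=7 (pos 0, char 'a'): match length 1
Longest match has length 2, found at offsets 3, 4; take the smallest, offset 3.
next_char = character at position 7 + 2 = 9 -> 'a'

Best match: offset=3, length=2 (matching 'aa' starting at position 4)
LZ77 triple: (3, 2, 'a')


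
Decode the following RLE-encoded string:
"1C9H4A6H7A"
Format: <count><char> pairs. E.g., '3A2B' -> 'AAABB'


Expanding each <count><char> pair:
  1C -> 'C'
  9H -> 'HHHHHHHHH'
  4A -> 'AAAA'
  6H -> 'HHHHHH'
  7A -> 'AAAAAAA'

Decoded = CHHHHHHHHHAAAAHHHHHHAAAAAAA


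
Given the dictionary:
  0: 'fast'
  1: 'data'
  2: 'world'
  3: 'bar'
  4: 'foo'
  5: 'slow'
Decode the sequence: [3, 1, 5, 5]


Look up each index in the dictionary:
  3 -> 'bar'
  1 -> 'data'
  5 -> 'slow'
  5 -> 'slow'

Decoded: "bar data slow slow"


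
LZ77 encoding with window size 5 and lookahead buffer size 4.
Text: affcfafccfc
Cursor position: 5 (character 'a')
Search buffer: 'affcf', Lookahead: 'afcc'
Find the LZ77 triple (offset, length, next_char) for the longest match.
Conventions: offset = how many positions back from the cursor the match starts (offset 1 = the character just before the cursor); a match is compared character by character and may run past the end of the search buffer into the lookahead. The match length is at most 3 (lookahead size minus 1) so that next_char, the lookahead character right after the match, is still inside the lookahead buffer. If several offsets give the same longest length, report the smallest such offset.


Try each offset into the search buffer:
  offset=1 (pos 4, char 'f'): match length 0
  offset=2 (pos 3, char 'c'): match length 0
  offset=3 (pos 2, char 'f'): match length 0
  offset=4 (pos 1, char 'f'): match length 0
  offset=5 (pos 0, char 'a'): match length 2
Longest match has length 2 at offset 5.
next_char = character at position 5 + 2 = 7 -> 'c'

Best match: offset=5, length=2 (matching 'af' starting at position 0)
LZ77 triple: (5, 2, 'c')


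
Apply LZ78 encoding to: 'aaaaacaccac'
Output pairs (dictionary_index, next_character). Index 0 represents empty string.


LZ78 encoding steps:
Dictionary: {0: ''}
Step 1: w='' (idx 0), next='a' -> output (0, 'a'), add 'a' as idx 1
Step 2: w='a' (idx 1), next='a' -> output (1, 'a'), add 'aa' as idx 2
Step 3: w='aa' (idx 2), next='c' -> output (2, 'c'), add 'aac' as idx 3
Step 4: w='a' (idx 1), next='c' -> output (1, 'c'), add 'ac' as idx 4
Step 5: w='' (idx 0), next='c' -> output (0, 'c'), add 'c' as idx 5
Step 6: w='ac' (idx 4), end of input -> output (4, '')


Encoded: [(0, 'a'), (1, 'a'), (2, 'c'), (1, 'c'), (0, 'c'), (4, '')]


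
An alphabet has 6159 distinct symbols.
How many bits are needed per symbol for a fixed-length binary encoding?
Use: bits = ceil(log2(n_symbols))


log2(6159) = 12.5885
Bracket: 2^12 = 4096 < 6159 <= 2^13 = 8192
So ceil(log2(6159)) = 13

bits = ceil(log2(6159)) = ceil(12.5885) = 13 bits


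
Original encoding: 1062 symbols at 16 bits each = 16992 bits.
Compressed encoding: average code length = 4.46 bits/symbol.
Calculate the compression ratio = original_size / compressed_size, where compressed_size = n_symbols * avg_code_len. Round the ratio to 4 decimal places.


original_size = n_symbols * orig_bits = 1062 * 16 = 16992 bits
compressed_size = n_symbols * avg_code_len = 1062 * 4.46 = 4736.52 bits
ratio = original_size / compressed_size = 16992 / 4736.52 = 3.5874

Compression ratio = 3.5874


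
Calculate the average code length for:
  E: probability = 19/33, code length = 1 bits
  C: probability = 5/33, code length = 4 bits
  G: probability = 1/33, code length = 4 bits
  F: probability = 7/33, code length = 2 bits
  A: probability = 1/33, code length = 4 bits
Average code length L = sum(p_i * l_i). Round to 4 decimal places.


Weighted contributions p_i * l_i:
  E: (19/33) * 1 = 19/33
  C: (5/33) * 4 = 20/33
  G: (1/33) * 4 = 4/33
  F: (7/33) * 2 = 14/33
  A: (1/33) * 4 = 4/33
Sum = (19 + 20 + 4 + 14 + 4)/33 = 61/33

L = 61/33 = 1.8485 bits/symbol


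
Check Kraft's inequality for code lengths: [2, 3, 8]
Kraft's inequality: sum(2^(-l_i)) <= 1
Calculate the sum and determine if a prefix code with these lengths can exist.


Sum = 2^(-2) + 2^(-3) + 2^(-8)
    = 0.25 + 0.125 + 0.00390625
    = 97/256 = 0.37890625
Since 0.37890625 <= 1, Kraft's inequality IS satisfied.
A prefix code with these lengths CAN exist.

Kraft sum = 0.37890625. Satisfied.


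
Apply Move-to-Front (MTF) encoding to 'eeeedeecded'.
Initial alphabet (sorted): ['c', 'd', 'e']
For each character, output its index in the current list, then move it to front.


MTF encoding:
'e': index 2 in ['c', 'd', 'e'] -> ['e', 'c', 'd']
'e': index 0 in ['e', 'c', 'd'] -> ['e', 'c', 'd']
'e': index 0 in ['e', 'c', 'd'] -> ['e', 'c', 'd']
'e': index 0 in ['e', 'c', 'd'] -> ['e', 'c', 'd']
'd': index 2 in ['e', 'c', 'd'] -> ['d', 'e', 'c']
'e': index 1 in ['d', 'e', 'c'] -> ['e', 'd', 'c']
'e': index 0 in ['e', 'd', 'c'] -> ['e', 'd', 'c']
'c': index 2 in ['e', 'd', 'c'] -> ['c', 'e', 'd']
'd': index 2 in ['c', 'e', 'd'] -> ['d', 'c', 'e']
'e': index 2 in ['d', 'c', 'e'] -> ['e', 'd', 'c']
'd': index 1 in ['e', 'd', 'c'] -> ['d', 'e', 'c']


Output: [2, 0, 0, 0, 2, 1, 0, 2, 2, 2, 1]


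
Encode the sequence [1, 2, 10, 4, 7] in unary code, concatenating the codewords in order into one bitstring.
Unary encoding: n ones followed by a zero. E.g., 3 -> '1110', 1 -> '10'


Encode each number as n ones followed by a terminating 0:
  1 -> 10 (2 bits)
  2 -> 110 (3 bits)
  10 -> 11111111110 (11 bits)
  4 -> 11110 (5 bits)
  7 -> 11111110 (8 bits)
Total length = 2 + 3 + 11 + 5 + 8 = 29 bits.

Unary([1, 2, 10, 4, 7]) = 10110111111111101111011111110 (29 bits)


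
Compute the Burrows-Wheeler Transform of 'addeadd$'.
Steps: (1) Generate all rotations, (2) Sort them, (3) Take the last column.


Rotations (sorted):
  0: $addeadd -> last char: d
  1: add$adde -> last char: e
  2: addeadd$ -> last char: $
  3: d$addead -> last char: d
  4: dd$addea -> last char: a
  5: ddeadd$a -> last char: a
  6: deadd$ad -> last char: d
  7: eadd$add -> last char: d


BWT = de$daadd


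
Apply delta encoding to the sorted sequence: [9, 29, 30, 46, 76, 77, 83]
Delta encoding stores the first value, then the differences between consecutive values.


First value: 9
Deltas:
  29 - 9 = 20
  30 - 29 = 1
  46 - 30 = 16
  76 - 46 = 30
  77 - 76 = 1
  83 - 77 = 6


Delta encoded: [9, 20, 1, 16, 30, 1, 6]


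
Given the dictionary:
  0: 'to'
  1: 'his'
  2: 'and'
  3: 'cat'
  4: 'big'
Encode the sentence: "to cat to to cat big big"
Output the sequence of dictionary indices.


Look up each word in the dictionary:
  'to' -> 0
  'cat' -> 3
  'to' -> 0
  'to' -> 0
  'cat' -> 3
  'big' -> 4
  'big' -> 4

Encoded: [0, 3, 0, 0, 3, 4, 4]


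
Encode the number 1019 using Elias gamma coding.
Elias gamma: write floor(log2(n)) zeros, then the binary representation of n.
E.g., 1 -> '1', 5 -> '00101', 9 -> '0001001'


num_bits = floor(log2(1019)) + 1 = 10
leading_zeros = num_bits - 1 = 9
binary(1019) = 1111111011

Elias gamma(1019) = '000000000' + '1111111011' = 0000000001111111011 (19 bits)


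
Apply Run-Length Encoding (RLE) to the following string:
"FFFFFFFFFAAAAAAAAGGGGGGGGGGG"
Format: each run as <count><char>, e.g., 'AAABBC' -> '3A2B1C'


Scanning runs left to right:
  i=0: run of 'F' x 9 -> '9F'
  i=9: run of 'A' x 8 -> '8A'
  i=17: run of 'G' x 11 -> '11G'

RLE = 9F8A11G


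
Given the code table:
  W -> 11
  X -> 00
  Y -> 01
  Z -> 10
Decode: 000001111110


Decoding:
00 -> X
00 -> X
01 -> Y
11 -> W
11 -> W
10 -> Z


Result: XXYWWZ


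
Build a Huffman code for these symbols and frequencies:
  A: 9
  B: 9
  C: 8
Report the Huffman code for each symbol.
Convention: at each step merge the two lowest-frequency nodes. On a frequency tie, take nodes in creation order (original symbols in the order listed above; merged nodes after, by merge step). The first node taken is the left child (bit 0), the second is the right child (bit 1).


Huffman tree construction:
Step 1: Merge C(8) + A(9) = 17
Step 2: Merge B(9) + (C+A)(17) = 26
Read each symbol's code off the tree from the root (left child = 0, right child = 1).

Codes:
  A: 11 (length 2)
  B: 0 (length 1)
  C: 10 (length 2)
Average code length: 43/26 = 1.6538 bits/symbol


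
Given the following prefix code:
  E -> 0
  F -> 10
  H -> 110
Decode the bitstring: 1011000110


Decoding step by step:
Bits 10 -> F
Bits 110 -> H
Bits 0 -> E
Bits 0 -> E
Bits 110 -> H


Decoded message: FHEEH


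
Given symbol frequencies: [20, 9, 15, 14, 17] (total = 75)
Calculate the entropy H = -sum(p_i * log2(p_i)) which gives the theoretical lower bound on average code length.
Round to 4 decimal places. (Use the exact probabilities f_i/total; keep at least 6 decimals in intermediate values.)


Per-symbol terms -p_i * log2(p_i) with p_i = f_i/75:
  p = 20/75 = 0.266667: log2(p) = -1.906891, -p*log2(p) = 0.508504
  p = 9/75 = 0.120000: log2(p) = -3.058894, -p*log2(p) = 0.367067
  p = 15/75 = 0.200000: log2(p) = -2.321928, -p*log2(p) = 0.464386
  p = 14/75 = 0.186667: log2(p) = -2.421464, -p*log2(p) = 0.452007
  p = 17/75 = 0.226667: log2(p) = -2.141356, -p*log2(p) = 0.485374
H = 0.508504 + 0.367067 + 0.464386 + 0.452007 + 0.485374 = 2.277338

H = 2.2773 bits/symbol


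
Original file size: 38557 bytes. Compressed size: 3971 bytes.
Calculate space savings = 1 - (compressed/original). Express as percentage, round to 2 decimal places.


ratio = compressed/original = 3971/38557 = 0.10299
savings = 1 - ratio = 1 - 0.10299 = 0.89701
as a percentage: 0.89701 * 100 = 89.7%

Space savings = 1 - 3971/38557 = 89.7%
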